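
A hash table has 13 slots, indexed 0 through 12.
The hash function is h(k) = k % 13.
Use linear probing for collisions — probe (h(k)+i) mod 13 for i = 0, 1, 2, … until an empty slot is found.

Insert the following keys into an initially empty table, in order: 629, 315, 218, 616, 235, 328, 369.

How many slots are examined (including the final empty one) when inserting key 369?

3

Insert 629: h=5, slot 5 empty → index 5.
Insert 315: h=3, slot 3 empty → index 3.
Insert 218: h=10, slot 10 empty → index 10.
Insert 616: h=5, slot 5 occupied → index 6.
Insert 235: h=1, slot 1 empty → index 1.
Insert 328: h=3, slot 3 occupied → index 4.
Insert 369: h=5, slots 5,6 occupied → index 7.
Table: [-, 235, -, 315, 328, 629, 616, 369, -, -, 218, -, -]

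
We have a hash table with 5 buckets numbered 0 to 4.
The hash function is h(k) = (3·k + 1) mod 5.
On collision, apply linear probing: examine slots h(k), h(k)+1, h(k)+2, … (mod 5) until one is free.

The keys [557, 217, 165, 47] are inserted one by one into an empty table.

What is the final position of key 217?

3

557: h=2 => slot 2
217: h=2, probe 2,3 => slot 3
165: h=1 => slot 1
47: h=2, probe 2,3,4 => slot 4
Table: [., 165, 557, 217, 47]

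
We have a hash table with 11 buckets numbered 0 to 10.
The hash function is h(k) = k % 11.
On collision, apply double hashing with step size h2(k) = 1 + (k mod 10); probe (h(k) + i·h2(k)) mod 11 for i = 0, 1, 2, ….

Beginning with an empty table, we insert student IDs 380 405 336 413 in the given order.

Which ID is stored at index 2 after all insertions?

336

380 hashes to 6; slot 6 is free → place at 6.
405 hashes to 9; slot 9 is free → place at 9.
336 hashes to 6, h2=7; 6 taken → place at 2.
413 hashes to 6, h2=4; 6 taken → place at 10.
Table: [_, _, 336, _, _, _, 380, _, _, 405, 413]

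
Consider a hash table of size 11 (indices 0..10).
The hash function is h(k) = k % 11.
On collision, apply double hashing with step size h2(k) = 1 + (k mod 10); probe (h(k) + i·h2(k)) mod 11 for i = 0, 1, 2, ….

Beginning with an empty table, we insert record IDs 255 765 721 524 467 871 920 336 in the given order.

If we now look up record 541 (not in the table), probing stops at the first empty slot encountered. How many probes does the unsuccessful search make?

Insert 255: h=2, slot 2 empty => index 2.
Insert 765: h=6, slot 6 empty => index 6.
Insert 721: h=6, h2=2, slot 6 occupied => index 8.
Insert 524: h=7, slot 7 empty => index 7.
Insert 467: h=5, slot 5 empty => index 5.
Insert 871: h=2, h2=2, slot 2 occupied => index 4.
Insert 920: h=7, h2=1, slots 7,8 occupied => index 9.
Insert 336: h=6, h2=7, slots 6,2,9,5 occupied => index 1.
Table: [—, 336, 255, —, 871, 467, 765, 524, 721, 920, —]
Lookup 541: h=2, h2=2, probe 2,4,6,8,10 → slot 10 empty, not found.

5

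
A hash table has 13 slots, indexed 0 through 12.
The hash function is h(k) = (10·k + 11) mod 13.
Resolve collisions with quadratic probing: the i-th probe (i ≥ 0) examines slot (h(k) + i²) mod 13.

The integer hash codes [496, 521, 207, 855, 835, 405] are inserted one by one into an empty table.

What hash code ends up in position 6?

405

Insert 496: h=5, slot 5 empty -> index 5.
Insert 521: h=8, slot 8 empty -> index 8.
Insert 207: h=1, slot 1 empty -> index 1.
Insert 855: h=7, slot 7 empty -> index 7.
Insert 835: h=2, slot 2 empty -> index 2.
Insert 405: h=5, slot 5 occupied -> index 6.
Table: [-, 207, 835, -, -, 496, 405, 855, 521, -, -, -, -]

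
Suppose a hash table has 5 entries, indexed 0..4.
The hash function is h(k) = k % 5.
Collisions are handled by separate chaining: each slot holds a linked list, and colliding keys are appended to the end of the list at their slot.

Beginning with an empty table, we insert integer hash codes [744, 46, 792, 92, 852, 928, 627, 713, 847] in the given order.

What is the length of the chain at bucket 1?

1

744 → bucket 4
46 → bucket 1
792 → bucket 2
92 → bucket 2 (collision)
852 → bucket 2 (collision)
928 → bucket 3
627 → bucket 2 (collision)
713 → bucket 3 (collision)
847 → bucket 2 (collision)
Final buckets:
0: .
1: 46
2: 792 -> 92 -> 852 -> 627 -> 847
3: 928 -> 713
4: 744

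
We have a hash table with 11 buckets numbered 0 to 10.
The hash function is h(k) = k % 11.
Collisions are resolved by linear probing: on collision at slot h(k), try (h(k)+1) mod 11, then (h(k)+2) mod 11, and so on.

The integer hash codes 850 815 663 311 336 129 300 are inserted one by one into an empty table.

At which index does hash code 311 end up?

5

850 hashes to 3; slot 3 is free -> place at 3.
815 hashes to 1; slot 1 is free -> place at 1.
663 hashes to 3; 3 taken -> place at 4.
311 hashes to 3; 3,4 taken -> place at 5.
336 hashes to 6; slot 6 is free -> place at 6.
129 hashes to 8; slot 8 is free -> place at 8.
300 hashes to 3; 3,4,5,6 taken -> place at 7.
Table: [—, 815, —, 850, 663, 311, 336, 300, 129, —, —]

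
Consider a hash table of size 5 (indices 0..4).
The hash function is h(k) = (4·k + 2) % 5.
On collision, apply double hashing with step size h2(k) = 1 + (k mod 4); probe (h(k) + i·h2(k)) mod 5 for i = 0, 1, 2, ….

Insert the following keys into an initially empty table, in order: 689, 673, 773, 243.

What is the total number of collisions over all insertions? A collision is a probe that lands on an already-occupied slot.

689 hashes to 3; slot 3 is free → place at 3.
673 hashes to 4; slot 4 is free → place at 4.
773 hashes to 4, h2=2; 4 taken → place at 1.
243 hashes to 4, h2=4; 4,3 taken → place at 2.
Table: [∅, 773, 243, 689, 673]

3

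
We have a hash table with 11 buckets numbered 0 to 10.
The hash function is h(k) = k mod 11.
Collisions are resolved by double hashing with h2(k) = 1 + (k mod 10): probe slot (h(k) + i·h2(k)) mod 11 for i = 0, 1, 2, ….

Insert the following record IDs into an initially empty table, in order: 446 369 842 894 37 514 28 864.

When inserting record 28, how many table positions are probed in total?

Insert 446: h=6, slot 6 empty → index 6.
Insert 369: h=6, h2=10, slot 6 occupied → index 5.
Insert 842: h=6, h2=3, slot 6 occupied → index 9.
Insert 894: h=3, slot 3 empty → index 3.
Insert 37: h=4, slot 4 empty → index 4.
Insert 514: h=8, slot 8 empty → index 8.
Insert 28: h=6, h2=9, slots 6,4 occupied → index 2.
Insert 864: h=6, h2=5, slot 6 occupied → index 0.
Table: [864, —, 28, 894, 37, 369, 446, —, 514, 842, —]

3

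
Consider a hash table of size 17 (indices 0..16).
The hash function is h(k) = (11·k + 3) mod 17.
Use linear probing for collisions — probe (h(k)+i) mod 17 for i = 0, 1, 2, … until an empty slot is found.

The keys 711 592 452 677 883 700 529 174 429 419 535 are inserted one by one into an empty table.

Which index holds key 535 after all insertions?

10

Insert 711: h=4, slot 4 empty -> index 4.
Insert 592: h=4, slot 4 occupied -> index 5.
Insert 452: h=11, slot 11 empty -> index 11.
Insert 677: h=4, slots 4,5 occupied -> index 6.
Insert 883: h=9, slot 9 empty -> index 9.
Insert 700: h=2, slot 2 empty -> index 2.
Insert 529: h=8, slot 8 empty -> index 8.
Insert 174: h=13, slot 13 empty -> index 13.
Insert 429: h=13, slot 13 occupied -> index 14.
Insert 419: h=5, slots 5,6 occupied -> index 7.
Insert 535: h=6, slots 6,7,8,9 occupied -> index 10.
Table: [∅, ∅, 700, ∅, 711, 592, 677, 419, 529, 883, 535, 452, ∅, 174, 429, ∅, ∅]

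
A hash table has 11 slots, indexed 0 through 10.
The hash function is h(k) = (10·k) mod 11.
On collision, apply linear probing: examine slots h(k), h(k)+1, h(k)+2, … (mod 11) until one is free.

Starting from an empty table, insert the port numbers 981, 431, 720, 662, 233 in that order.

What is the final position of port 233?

1

Insert 981: h=9, slot 9 empty → index 9.
Insert 431: h=9, slot 9 occupied → index 10.
Insert 720: h=6, slot 6 empty → index 6.
Insert 662: h=9, slots 9,10 occupied → index 0.
Insert 233: h=9, slots 9,10,0 occupied → index 1.
Table: [662, 233, ∅, ∅, ∅, ∅, 720, ∅, ∅, 981, 431]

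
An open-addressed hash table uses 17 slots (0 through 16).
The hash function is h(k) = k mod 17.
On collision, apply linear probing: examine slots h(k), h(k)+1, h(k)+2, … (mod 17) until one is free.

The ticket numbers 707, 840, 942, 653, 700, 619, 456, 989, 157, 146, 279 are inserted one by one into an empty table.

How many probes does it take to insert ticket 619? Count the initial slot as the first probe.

707: h=10 => slot 10
840: h=7 => slot 7
942: h=7, probe 7,8 => slot 8
653: h=7, probe 7,8,9 => slot 9
700: h=3 => slot 3
619: h=7, probe 7,8,9,10,11 => slot 11
456: h=14 => slot 14
989: h=3, probe 3,4 => slot 4
157: h=4, probe 4,5 => slot 5
146: h=10, probe 10,11,12 => slot 12
279: h=7, probe 7,8,9,10,11,12,13 => slot 13
Table: [—, —, —, 700, 989, 157, —, 840, 942, 653, 707, 619, 146, 279, 456, —, —]

5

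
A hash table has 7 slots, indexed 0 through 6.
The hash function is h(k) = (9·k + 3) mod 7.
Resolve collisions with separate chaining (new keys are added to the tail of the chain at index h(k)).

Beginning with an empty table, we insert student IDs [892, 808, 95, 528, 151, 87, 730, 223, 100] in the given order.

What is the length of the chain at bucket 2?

Insert 892: h=2, bucket 2 empty → new chain.
Insert 808: h=2, bucket 2 nonempty → append to chain.
Insert 95: h=4, bucket 4 empty → new chain.
Insert 528: h=2, bucket 2 nonempty → append to chain.
Insert 151: h=4, bucket 4 nonempty → append to chain.
Insert 87: h=2, bucket 2 nonempty → append to chain.
Insert 730: h=0, bucket 0 empty → new chain.
Insert 223: h=1, bucket 1 empty → new chain.
Insert 100: h=0, bucket 0 nonempty → append to chain.
Final buckets:
0: 730 -> 100
1: 223
2: 892 -> 808 -> 528 -> 87
3: _
4: 95 -> 151
5: _
6: _

4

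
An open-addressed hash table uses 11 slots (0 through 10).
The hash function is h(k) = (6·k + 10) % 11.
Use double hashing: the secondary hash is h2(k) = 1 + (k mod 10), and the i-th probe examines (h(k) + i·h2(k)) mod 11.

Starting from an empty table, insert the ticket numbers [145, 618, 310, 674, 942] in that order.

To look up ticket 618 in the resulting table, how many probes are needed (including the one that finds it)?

2

145: h=0 -> slot 0
618: h=0, h2=9, probe 0,9 -> slot 9
310: h=0, h2=1, probe 0,1 -> slot 1
674: h=6 -> slot 6
942: h=8 -> slot 8
Table: [145, 310, ., ., ., ., 674, ., 942, 618, .]
Lookup 618: h=0, h2=9, probe 0,9 → found at 9.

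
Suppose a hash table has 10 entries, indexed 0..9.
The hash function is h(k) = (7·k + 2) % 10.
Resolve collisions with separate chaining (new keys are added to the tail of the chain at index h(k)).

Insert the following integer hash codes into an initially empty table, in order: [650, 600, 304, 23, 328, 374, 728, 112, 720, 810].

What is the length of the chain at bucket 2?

4

650 → bucket 2
600 → bucket 2 (collision)
304 → bucket 0
23 → bucket 3
328 → bucket 8
374 → bucket 0 (collision)
728 → bucket 8 (collision)
112 → bucket 6
720 → bucket 2 (collision)
810 → bucket 2 (collision)
Final buckets:
0: 304 -> 374
1: ∅
2: 650 -> 600 -> 720 -> 810
3: 23
4: ∅
5: ∅
6: 112
7: ∅
8: 328 -> 728
9: ∅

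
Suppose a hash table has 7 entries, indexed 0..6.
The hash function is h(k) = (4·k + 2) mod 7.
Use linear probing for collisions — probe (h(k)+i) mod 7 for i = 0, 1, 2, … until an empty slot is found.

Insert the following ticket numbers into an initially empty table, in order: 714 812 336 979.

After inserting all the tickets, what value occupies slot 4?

Insert 714: h=2, slot 2 empty -> index 2.
Insert 812: h=2, slot 2 occupied -> index 3.
Insert 336: h=2, slots 2,3 occupied -> index 4.
Insert 979: h=5, slot 5 empty -> index 5.
Table: [—, —, 714, 812, 336, 979, —]

336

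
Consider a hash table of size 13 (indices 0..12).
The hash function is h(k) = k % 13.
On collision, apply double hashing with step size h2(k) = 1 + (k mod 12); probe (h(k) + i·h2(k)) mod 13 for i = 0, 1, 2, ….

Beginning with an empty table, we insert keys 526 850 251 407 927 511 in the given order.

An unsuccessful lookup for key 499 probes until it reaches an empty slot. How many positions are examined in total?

2

526 hashes to 6; slot 6 is free -> place at 6.
850 hashes to 5; slot 5 is free -> place at 5.
251 hashes to 4; slot 4 is free -> place at 4.
407 hashes to 4, h2=12; 4 taken -> place at 3.
927 hashes to 4, h2=4; 4 taken -> place at 8.
511 hashes to 4, h2=8; 4 taken -> place at 12.
Table: [—, —, —, 407, 251, 850, 526, —, 927, —, —, —, 511]
Lookup 499: h=5, h2=8, probe 5,0 → slot 0 empty, not found.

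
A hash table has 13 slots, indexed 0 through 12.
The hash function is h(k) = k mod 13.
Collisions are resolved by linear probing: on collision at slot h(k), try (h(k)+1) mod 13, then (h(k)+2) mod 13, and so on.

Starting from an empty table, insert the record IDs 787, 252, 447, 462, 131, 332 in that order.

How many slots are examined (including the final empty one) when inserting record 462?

Insert 787: h=7, slot 7 empty -> index 7.
Insert 252: h=5, slot 5 empty -> index 5.
Insert 447: h=5, slot 5 occupied -> index 6.
Insert 462: h=7, slot 7 occupied -> index 8.
Insert 131: h=1, slot 1 empty -> index 1.
Insert 332: h=7, slots 7,8 occupied -> index 9.
Table: [_, 131, _, _, _, 252, 447, 787, 462, 332, _, _, _]

2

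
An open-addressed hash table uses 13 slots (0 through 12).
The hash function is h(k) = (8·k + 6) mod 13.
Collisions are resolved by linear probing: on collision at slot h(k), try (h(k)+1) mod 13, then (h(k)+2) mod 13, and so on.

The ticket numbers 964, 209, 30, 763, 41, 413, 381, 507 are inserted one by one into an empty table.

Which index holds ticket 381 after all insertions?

964: h=9 => slot 9
209: h=1 => slot 1
30: h=12 => slot 12
763: h=0 => slot 0
41: h=9, probe 9,10 => slot 10
413: h=8 => slot 8
381: h=12, probe 12,0,1,2 => slot 2
507: h=6 => slot 6
Table: [763, 209, 381, ., ., ., 507, ., 413, 964, 41, ., 30]

2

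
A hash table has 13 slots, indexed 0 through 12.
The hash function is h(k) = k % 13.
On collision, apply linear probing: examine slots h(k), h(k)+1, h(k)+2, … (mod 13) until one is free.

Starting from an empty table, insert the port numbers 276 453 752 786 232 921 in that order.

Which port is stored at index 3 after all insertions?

Insert 276: h=3, slot 3 empty → index 3.
Insert 453: h=11, slot 11 empty → index 11.
Insert 752: h=11, slot 11 occupied → index 12.
Insert 786: h=6, slot 6 empty → index 6.
Insert 232: h=11, slots 11,12 occupied → index 0.
Insert 921: h=11, slots 11,12,0 occupied → index 1.
Table: [232, 921, ., 276, ., ., 786, ., ., ., ., 453, 752]

276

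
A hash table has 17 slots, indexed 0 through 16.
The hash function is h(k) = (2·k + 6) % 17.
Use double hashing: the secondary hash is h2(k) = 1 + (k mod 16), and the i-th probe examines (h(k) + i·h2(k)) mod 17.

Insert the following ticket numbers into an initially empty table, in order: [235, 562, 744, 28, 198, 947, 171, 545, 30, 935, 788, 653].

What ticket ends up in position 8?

Insert 235: h=0, slot 0 empty -> index 0.
Insert 562: h=8, slot 8 empty -> index 8.
Insert 744: h=15, slot 15 empty -> index 15.
Insert 28: h=11, slot 11 empty -> index 11.
Insert 198: h=11, h2=7, slot 11 occupied -> index 1.
Insert 947: h=13, slot 13 empty -> index 13.
Insert 171: h=8, h2=12, slot 8 occupied -> index 3.
Insert 545: h=8, h2=2, slot 8 occupied -> index 10.
Insert 30: h=15, h2=15, slots 15,13,11 occupied -> index 9.
Insert 935: h=6, slot 6 empty -> index 6.
Insert 788: h=1, h2=5, slots 1,6,11 occupied -> index 16.
Insert 653: h=3, h2=14, slots 3,0 occupied -> index 14.
Table: [235, 198, ∅, 171, ∅, ∅, 935, ∅, 562, 30, 545, 28, ∅, 947, 653, 744, 788]

562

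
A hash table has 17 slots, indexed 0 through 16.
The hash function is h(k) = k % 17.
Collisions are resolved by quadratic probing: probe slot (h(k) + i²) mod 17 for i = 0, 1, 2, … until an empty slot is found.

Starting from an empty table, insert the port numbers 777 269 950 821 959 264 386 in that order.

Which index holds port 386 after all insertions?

13

777: h=12 -> slot 12
269: h=14 -> slot 14
950: h=15 -> slot 15
821: h=5 -> slot 5
959: h=7 -> slot 7
264: h=9 -> slot 9
386: h=12, probe 12,13 -> slot 13
Table: [-, -, -, -, -, 821, -, 959, -, 264, -, -, 777, 386, 269, 950, -]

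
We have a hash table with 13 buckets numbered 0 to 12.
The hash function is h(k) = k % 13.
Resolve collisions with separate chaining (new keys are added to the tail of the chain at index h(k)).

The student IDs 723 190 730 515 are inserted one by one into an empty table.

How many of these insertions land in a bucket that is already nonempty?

723 -> bucket 8
190 -> bucket 8 (collision)
730 -> bucket 2
515 -> bucket 8 (collision)
Final buckets:
0: -
1: -
2: 730
3: -
4: -
5: -
6: -
7: -
8: 723 -> 190 -> 515
9: -
10: -
11: -
12: -

2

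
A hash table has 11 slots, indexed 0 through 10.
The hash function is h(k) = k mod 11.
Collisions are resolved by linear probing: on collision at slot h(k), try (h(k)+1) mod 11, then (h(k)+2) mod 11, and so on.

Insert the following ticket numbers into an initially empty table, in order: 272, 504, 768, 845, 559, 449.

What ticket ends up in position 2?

449

272: h=8 → slot 8
504: h=9 → slot 9
768: h=9, probe 9,10 → slot 10
845: h=9, probe 9,10,0 → slot 0
559: h=9, probe 9,10,0,1 → slot 1
449: h=9, probe 9,10,0,1,2 → slot 2
Table: [845, 559, 449, —, —, —, —, —, 272, 504, 768]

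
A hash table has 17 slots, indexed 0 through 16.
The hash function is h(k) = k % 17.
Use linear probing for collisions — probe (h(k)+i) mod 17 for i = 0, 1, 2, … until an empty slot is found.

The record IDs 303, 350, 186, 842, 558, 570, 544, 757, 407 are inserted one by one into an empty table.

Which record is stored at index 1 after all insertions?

407

303 hashes to 14; slot 14 is free => place at 14.
350 hashes to 10; slot 10 is free => place at 10.
186 hashes to 16; slot 16 is free => place at 16.
842 hashes to 9; slot 9 is free => place at 9.
558 hashes to 14; 14 taken => place at 15.
570 hashes to 9; 9,10 taken => place at 11.
544 hashes to 0; slot 0 is free => place at 0.
757 hashes to 9; 9,10,11 taken => place at 12.
407 hashes to 16; 16,0 taken => place at 1.
Table: [544, 407, —, —, —, —, —, —, —, 842, 350, 570, 757, —, 303, 558, 186]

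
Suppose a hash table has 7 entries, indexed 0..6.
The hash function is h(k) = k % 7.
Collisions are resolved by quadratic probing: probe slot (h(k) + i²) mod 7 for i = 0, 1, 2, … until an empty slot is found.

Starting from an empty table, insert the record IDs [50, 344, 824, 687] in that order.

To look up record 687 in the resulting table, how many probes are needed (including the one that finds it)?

4

50: h=1 -> slot 1
344: h=1, probe 1,2 -> slot 2
824: h=5 -> slot 5
687: h=1, probe 1,2,5,3 -> slot 3
Table: [_, 50, 344, 687, _, 824, _]
Lookup 687: h=1, probe 1,2,5,3 → found at 3.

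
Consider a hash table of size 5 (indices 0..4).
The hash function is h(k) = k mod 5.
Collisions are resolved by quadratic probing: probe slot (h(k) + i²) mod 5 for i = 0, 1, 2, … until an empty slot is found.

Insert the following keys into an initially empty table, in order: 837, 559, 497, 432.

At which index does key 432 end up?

Insert 837: h=2, slot 2 empty -> index 2.
Insert 559: h=4, slot 4 empty -> index 4.
Insert 497: h=2, slot 2 occupied -> index 3.
Insert 432: h=2, slots 2,3 occupied -> index 1.
Table: [∅, 432, 837, 497, 559]

1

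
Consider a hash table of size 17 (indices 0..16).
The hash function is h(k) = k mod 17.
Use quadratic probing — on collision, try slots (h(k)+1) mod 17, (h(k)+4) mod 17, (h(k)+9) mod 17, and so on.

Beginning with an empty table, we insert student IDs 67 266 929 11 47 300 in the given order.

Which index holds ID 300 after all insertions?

3

67 hashes to 16; slot 16 is free → place at 16.
266 hashes to 11; slot 11 is free → place at 11.
929 hashes to 11; 11 taken → place at 12.
11 hashes to 11; 11,12 taken → place at 15.
47 hashes to 13; slot 13 is free → place at 13.
300 hashes to 11; 11,12,15 taken → place at 3.
Table: [—, —, —, 300, —, —, —, —, —, —, —, 266, 929, 47, —, 11, 67]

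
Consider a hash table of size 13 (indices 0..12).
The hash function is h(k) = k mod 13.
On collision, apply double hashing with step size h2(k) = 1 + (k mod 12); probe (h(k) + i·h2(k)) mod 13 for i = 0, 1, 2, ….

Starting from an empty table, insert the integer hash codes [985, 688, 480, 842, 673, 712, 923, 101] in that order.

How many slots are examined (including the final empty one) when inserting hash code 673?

985: h=10 → slot 10
688: h=12 → slot 12
480: h=12, h2=1, probe 12,0 → slot 0
842: h=10, h2=3, probe 10,0,3 → slot 3
673: h=10, h2=2, probe 10,12,1 → slot 1
712: h=10, h2=5, probe 10,2 → slot 2
923: h=0, h2=12, probe 0,12,11 → slot 11
101: h=10, h2=6, probe 10,3,9 → slot 9
Table: [480, 673, 712, 842, ., ., ., ., ., 101, 985, 923, 688]

3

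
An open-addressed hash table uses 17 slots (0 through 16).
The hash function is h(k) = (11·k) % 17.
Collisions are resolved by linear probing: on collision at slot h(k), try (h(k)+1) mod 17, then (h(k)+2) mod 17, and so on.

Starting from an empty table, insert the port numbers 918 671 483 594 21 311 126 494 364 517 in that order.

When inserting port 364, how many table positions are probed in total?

5

918 hashes to 0; slot 0 is free → place at 0.
671 hashes to 3; slot 3 is free → place at 3.
483 hashes to 9; slot 9 is free → place at 9.
594 hashes to 6; slot 6 is free → place at 6.
21 hashes to 10; slot 10 is free → place at 10.
311 hashes to 4; slot 4 is free → place at 4.
126 hashes to 9; 9,10 taken → place at 11.
494 hashes to 11; 11 taken → place at 12.
364 hashes to 9; 9,10,11,12 taken → place at 13.
517 hashes to 9; 9,10,11,12,13 taken → place at 14.
Table: [918, -, -, 671, 311, -, 594, -, -, 483, 21, 126, 494, 364, 517, -, -]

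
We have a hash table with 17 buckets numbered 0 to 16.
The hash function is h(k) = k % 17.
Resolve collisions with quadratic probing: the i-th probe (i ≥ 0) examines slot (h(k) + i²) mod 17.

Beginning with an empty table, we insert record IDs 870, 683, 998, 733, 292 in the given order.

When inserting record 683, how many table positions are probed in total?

Insert 870: h=3, slot 3 empty -> index 3.
Insert 683: h=3, slot 3 occupied -> index 4.
Insert 998: h=12, slot 12 empty -> index 12.
Insert 733: h=2, slot 2 empty -> index 2.
Insert 292: h=3, slots 3,4 occupied -> index 7.
Table: [., ., 733, 870, 683, ., ., 292, ., ., ., ., 998, ., ., ., .]

2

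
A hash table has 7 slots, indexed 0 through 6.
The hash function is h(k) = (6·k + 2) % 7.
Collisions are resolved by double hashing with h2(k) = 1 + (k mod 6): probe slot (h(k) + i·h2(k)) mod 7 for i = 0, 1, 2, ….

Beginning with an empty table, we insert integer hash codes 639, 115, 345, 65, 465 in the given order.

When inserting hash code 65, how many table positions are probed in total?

639 hashes to 0; slot 0 is free => place at 0.
115 hashes to 6; slot 6 is free => place at 6.
345 hashes to 0, h2=4; 0 taken => place at 4.
65 hashes to 0, h2=6; 0,6 taken => place at 5.
465 hashes to 6, h2=4; 6 taken => place at 3.
Table: [639, -, -, 465, 345, 65, 115]

3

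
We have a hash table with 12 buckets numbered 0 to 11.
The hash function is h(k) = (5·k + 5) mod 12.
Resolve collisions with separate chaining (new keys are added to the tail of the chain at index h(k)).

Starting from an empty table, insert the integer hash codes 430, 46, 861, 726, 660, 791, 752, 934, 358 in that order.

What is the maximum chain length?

Insert 430: h=7, bucket 7 empty → new chain.
Insert 46: h=7, bucket 7 nonempty → append to chain.
Insert 861: h=2, bucket 2 empty → new chain.
Insert 726: h=11, bucket 11 empty → new chain.
Insert 660: h=5, bucket 5 empty → new chain.
Insert 791: h=0, bucket 0 empty → new chain.
Insert 752: h=9, bucket 9 empty → new chain.
Insert 934: h=7, bucket 7 nonempty → append to chain.
Insert 358: h=7, bucket 7 nonempty → append to chain.
Final buckets:
0: 791
1: -
2: 861
3: -
4: -
5: 660
6: -
7: 430 -> 46 -> 934 -> 358
8: -
9: 752
10: -
11: 726

4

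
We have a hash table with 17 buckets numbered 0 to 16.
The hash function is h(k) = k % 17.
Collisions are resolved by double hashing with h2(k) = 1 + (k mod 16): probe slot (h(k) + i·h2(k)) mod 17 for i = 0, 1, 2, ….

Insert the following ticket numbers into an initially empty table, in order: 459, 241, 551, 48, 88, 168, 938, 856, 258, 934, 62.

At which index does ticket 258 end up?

9

Insert 459: h=0, slot 0 empty -> index 0.
Insert 241: h=3, slot 3 empty -> index 3.
Insert 551: h=7, slot 7 empty -> index 7.
Insert 48: h=14, slot 14 empty -> index 14.
Insert 88: h=3, h2=9, slot 3 occupied -> index 12.
Insert 168: h=15, slot 15 empty -> index 15.
Insert 938: h=3, h2=11, slots 3,14 occupied -> index 8.
Insert 856: h=6, slot 6 empty -> index 6.
Insert 258: h=3, h2=3, slots 3,6 occupied -> index 9.
Insert 934: h=16, slot 16 empty -> index 16.
Insert 62: h=11, slot 11 empty -> index 11.
Table: [459, _, _, 241, _, _, 856, 551, 938, 258, _, 62, 88, _, 48, 168, 934]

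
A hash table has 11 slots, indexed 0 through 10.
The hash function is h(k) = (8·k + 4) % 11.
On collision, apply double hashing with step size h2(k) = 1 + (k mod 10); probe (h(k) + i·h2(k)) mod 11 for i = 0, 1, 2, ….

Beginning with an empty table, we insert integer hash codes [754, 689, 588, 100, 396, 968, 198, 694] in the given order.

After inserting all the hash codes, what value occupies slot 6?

694

754 hashes to 8; slot 8 is free => place at 8.
689 hashes to 5; slot 5 is free => place at 5.
588 hashes to 0; slot 0 is free => place at 0.
100 hashes to 1; slot 1 is free => place at 1.
396 hashes to 4; slot 4 is free => place at 4.
968 hashes to 4, h2=9; 4 taken => place at 2.
198 hashes to 4, h2=9; 4,2,0 taken => place at 9.
694 hashes to 1, h2=5; 1 taken => place at 6.
Table: [588, 100, 968, ∅, 396, 689, 694, ∅, 754, 198, ∅]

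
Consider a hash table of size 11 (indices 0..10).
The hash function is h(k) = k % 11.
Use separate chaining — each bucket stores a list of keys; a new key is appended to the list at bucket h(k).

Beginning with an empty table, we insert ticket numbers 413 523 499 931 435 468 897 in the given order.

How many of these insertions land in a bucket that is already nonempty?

Insert 413: h=6, bucket 6 empty -> new chain.
Insert 523: h=6, bucket 6 nonempty -> append to chain.
Insert 499: h=4, bucket 4 empty -> new chain.
Insert 931: h=7, bucket 7 empty -> new chain.
Insert 435: h=6, bucket 6 nonempty -> append to chain.
Insert 468: h=6, bucket 6 nonempty -> append to chain.
Insert 897: h=6, bucket 6 nonempty -> append to chain.
Final buckets:
0: —
1: —
2: —
3: —
4: 499
5: —
6: 413 -> 523 -> 435 -> 468 -> 897
7: 931
8: —
9: —
10: —

4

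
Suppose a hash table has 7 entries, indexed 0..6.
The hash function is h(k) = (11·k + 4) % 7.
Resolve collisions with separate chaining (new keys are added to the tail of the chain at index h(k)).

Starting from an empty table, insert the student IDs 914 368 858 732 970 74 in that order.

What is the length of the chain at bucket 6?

6

Insert 914: h=6, bucket 6 empty -> new chain.
Insert 368: h=6, bucket 6 nonempty -> append to chain.
Insert 858: h=6, bucket 6 nonempty -> append to chain.
Insert 732: h=6, bucket 6 nonempty -> append to chain.
Insert 970: h=6, bucket 6 nonempty -> append to chain.
Insert 74: h=6, bucket 6 nonempty -> append to chain.
Final buckets:
0: -
1: -
2: -
3: -
4: -
5: -
6: 914 -> 368 -> 858 -> 732 -> 970 -> 74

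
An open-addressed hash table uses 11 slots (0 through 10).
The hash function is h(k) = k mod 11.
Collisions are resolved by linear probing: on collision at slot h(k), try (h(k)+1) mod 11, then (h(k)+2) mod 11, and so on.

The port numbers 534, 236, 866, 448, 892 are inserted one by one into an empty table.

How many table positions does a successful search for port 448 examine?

2

534: h=6 -> slot 6
236: h=5 -> slot 5
866: h=8 -> slot 8
448: h=8, probe 8,9 -> slot 9
892: h=1 -> slot 1
Table: [∅, 892, ∅, ∅, ∅, 236, 534, ∅, 866, 448, ∅]
Lookup 448: h=8, probe 8,9 → found at 9.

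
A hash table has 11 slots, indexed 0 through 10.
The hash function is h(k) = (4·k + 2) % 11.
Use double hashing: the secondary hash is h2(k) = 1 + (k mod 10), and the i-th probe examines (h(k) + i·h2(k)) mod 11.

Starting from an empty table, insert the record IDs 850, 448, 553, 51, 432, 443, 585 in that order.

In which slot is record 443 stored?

850 hashes to 3; slot 3 is free => place at 3.
448 hashes to 1; slot 1 is free => place at 1.
553 hashes to 3, h2=4; 3 taken => place at 7.
51 hashes to 8; slot 8 is free => place at 8.
432 hashes to 3, h2=3; 3 taken => place at 6.
443 hashes to 3, h2=4; 3,7 taken => place at 0.
585 hashes to 10; slot 10 is free => place at 10.
Table: [443, 448, ., 850, ., ., 432, 553, 51, ., 585]

0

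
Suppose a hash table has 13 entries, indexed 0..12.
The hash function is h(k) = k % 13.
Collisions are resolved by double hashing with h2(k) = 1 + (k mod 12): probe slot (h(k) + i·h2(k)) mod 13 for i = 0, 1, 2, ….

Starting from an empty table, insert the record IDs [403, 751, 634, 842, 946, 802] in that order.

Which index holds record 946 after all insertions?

6

403: h=0 → slot 0
751: h=10 → slot 10
634: h=10, h2=11, probe 10,8 → slot 8
842: h=10, h2=3, probe 10,0,3 → slot 3
946: h=10, h2=11, probe 10,8,6 → slot 6
802: h=9 → slot 9
Table: [403, -, -, 842, -, -, 946, -, 634, 802, 751, -, -]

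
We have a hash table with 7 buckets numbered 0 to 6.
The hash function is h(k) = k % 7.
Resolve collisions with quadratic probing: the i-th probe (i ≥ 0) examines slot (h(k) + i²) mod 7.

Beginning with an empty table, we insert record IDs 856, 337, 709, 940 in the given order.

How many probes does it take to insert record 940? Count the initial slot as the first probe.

Insert 856: h=2, slot 2 empty → index 2.
Insert 337: h=1, slot 1 empty → index 1.
Insert 709: h=2, slot 2 occupied → index 3.
Insert 940: h=2, slots 2,3 occupied → index 6.
Table: [—, 337, 856, 709, —, —, 940]

3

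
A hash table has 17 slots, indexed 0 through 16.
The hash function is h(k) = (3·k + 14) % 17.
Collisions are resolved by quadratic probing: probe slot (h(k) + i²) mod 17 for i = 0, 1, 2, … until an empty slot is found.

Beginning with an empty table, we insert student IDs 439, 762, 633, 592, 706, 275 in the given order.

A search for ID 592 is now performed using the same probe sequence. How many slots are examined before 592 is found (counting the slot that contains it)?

439 hashes to 5; slot 5 is free => place at 5.
762 hashes to 5; 5 taken => place at 6.
633 hashes to 9; slot 9 is free => place at 9.
592 hashes to 5; 5,6,9 taken => place at 14.
706 hashes to 7; slot 7 is free => place at 7.
275 hashes to 6; 6,7 taken => place at 10.
Table: [_, _, _, _, _, 439, 762, 706, _, 633, 275, _, _, _, 592, _, _]
Lookup 592: h=5, probe 5,6,9,14 → found at 14.

4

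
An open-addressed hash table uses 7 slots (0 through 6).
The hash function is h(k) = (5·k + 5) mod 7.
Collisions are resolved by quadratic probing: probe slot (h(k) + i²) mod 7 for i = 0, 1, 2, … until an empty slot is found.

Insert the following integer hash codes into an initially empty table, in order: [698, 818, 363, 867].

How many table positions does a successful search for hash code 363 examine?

Insert 698: h=2, slot 2 empty -> index 2.
Insert 818: h=0, slot 0 empty -> index 0.
Insert 363: h=0, slot 0 occupied -> index 1.
Insert 867: h=0, slots 0,1 occupied -> index 4.
Table: [818, 363, 698, -, 867, -, -]
Lookup 363: h=0, probe 0,1 → found at 1.

2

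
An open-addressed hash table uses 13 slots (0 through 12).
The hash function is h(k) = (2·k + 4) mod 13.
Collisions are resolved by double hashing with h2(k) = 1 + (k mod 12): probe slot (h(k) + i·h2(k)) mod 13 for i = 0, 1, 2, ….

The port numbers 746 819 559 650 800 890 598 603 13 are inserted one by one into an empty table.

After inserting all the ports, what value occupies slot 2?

598

Insert 746: h=1, slot 1 empty => index 1.
Insert 819: h=4, slot 4 empty => index 4.
Insert 559: h=4, h2=8, slot 4 occupied => index 12.
Insert 650: h=4, h2=3, slot 4 occupied => index 7.
Insert 800: h=5, slot 5 empty => index 5.
Insert 890: h=3, slot 3 empty => index 3.
Insert 598: h=4, h2=11, slot 4 occupied => index 2.
Insert 603: h=1, h2=4, slots 1,5 occupied => index 9.
Insert 13: h=4, h2=2, slot 4 occupied => index 6.
Table: [∅, 746, 598, 890, 819, 800, 13, 650, ∅, 603, ∅, ∅, 559]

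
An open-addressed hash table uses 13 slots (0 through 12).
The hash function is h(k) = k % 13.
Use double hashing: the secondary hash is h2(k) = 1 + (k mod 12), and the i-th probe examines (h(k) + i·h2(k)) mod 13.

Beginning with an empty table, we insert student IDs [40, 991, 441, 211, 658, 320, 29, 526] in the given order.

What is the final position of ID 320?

4

40 hashes to 1; slot 1 is free => place at 1.
991 hashes to 3; slot 3 is free => place at 3.
441 hashes to 12; slot 12 is free => place at 12.
211 hashes to 3, h2=8; 3 taken => place at 11.
658 hashes to 8; slot 8 is free => place at 8.
320 hashes to 8, h2=9; 8 taken => place at 4.
29 hashes to 3, h2=6; 3 taken => place at 9.
526 hashes to 6; slot 6 is free => place at 6.
Table: [—, 40, —, 991, 320, —, 526, —, 658, 29, —, 211, 441]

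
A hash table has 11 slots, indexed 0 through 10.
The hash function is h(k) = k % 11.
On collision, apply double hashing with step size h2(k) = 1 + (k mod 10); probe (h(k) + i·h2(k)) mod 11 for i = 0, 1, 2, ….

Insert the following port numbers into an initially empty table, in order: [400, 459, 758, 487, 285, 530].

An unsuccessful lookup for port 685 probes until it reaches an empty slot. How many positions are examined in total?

2

400: h=4 → slot 4
459: h=8 → slot 8
758: h=10 → slot 10
487: h=3 → slot 3
285: h=10, h2=6, probe 10,5 → slot 5
530: h=2 → slot 2
Table: [_, _, 530, 487, 400, 285, _, _, 459, _, 758]
Lookup 685: h=3, h2=6, probe 3,9 → slot 9 empty, not found.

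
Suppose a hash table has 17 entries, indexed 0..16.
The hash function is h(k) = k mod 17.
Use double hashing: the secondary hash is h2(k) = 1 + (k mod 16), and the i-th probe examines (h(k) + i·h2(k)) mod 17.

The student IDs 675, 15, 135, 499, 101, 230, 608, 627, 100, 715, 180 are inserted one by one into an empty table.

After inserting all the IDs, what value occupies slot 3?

100

675: h=12 => slot 12
15: h=15 => slot 15
135: h=16 => slot 16
499: h=6 => slot 6
101: h=16, h2=6, probe 16,5 => slot 5
230: h=9 => slot 9
608: h=13 => slot 13
627: h=15, h2=4, probe 15,2 => slot 2
100: h=15, h2=5, probe 15,3 => slot 3
715: h=1 => slot 1
180: h=10 => slot 10
Table: [-, 715, 627, 100, -, 101, 499, -, -, 230, 180, -, 675, 608, -, 15, 135]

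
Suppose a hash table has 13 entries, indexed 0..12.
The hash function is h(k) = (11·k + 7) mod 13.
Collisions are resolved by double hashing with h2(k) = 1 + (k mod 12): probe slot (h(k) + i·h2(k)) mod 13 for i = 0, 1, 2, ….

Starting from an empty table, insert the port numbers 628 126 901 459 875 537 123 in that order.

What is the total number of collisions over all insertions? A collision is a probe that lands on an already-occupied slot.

628: h=12 => slot 12
126: h=2 => slot 2
901: h=12, h2=2, probe 12,1 => slot 1
459: h=12, h2=4, probe 12,3 => slot 3
875: h=12, h2=12, probe 12,11 => slot 11
537: h=12, h2=10, probe 12,9 => slot 9
123: h=8 => slot 8
Table: [_, 901, 126, 459, _, _, _, _, 123, 537, _, 875, 628]

4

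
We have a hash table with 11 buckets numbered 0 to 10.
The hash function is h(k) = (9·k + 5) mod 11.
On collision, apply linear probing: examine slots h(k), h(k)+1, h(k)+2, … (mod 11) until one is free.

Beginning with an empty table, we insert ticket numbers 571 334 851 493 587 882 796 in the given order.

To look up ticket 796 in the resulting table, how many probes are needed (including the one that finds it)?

Insert 571: h=7, slot 7 empty -> index 7.
Insert 334: h=8, slot 8 empty -> index 8.
Insert 851: h=8, slot 8 occupied -> index 9.
Insert 493: h=9, slot 9 occupied -> index 10.
Insert 587: h=8, slots 8,9,10 occupied -> index 0.
Insert 882: h=1, slot 1 empty -> index 1.
Insert 796: h=8, slots 8,9,10,0,1 occupied -> index 2.
Table: [587, 882, 796, _, _, _, _, 571, 334, 851, 493]
Lookup 796: h=8, probe 8,9,10,0,1,2 → found at 2.

6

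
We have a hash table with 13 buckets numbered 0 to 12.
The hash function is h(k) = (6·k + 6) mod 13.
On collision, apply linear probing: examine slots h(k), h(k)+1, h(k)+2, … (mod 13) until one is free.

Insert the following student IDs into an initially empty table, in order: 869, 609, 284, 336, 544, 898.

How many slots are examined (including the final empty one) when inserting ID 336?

869: h=7 → slot 7
609: h=7, probe 7,8 → slot 8
284: h=7, probe 7,8,9 → slot 9
336: h=7, probe 7,8,9,10 → slot 10
544: h=7, probe 7,8,9,10,11 → slot 11
898: h=12 → slot 12
Table: [-, -, -, -, -, -, -, 869, 609, 284, 336, 544, 898]

4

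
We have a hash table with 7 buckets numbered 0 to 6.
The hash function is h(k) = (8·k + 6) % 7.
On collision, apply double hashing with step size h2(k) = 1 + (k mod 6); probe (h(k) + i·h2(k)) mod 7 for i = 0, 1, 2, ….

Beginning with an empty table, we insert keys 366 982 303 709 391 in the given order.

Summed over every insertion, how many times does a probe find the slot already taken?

366 hashes to 1; slot 1 is free -> place at 1.
982 hashes to 1, h2=5; 1 taken -> place at 6.
303 hashes to 1, h2=4; 1 taken -> place at 5.
709 hashes to 1, h2=2; 1 taken -> place at 3.
391 hashes to 5, h2=2; 5 taken -> place at 0.
Table: [391, 366, ., 709, ., 303, 982]

4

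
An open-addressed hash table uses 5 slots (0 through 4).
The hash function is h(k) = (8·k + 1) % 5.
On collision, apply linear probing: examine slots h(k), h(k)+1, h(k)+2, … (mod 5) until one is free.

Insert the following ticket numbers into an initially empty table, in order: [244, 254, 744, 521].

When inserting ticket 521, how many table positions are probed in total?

3

Insert 244: h=3, slot 3 empty => index 3.
Insert 254: h=3, slot 3 occupied => index 4.
Insert 744: h=3, slots 3,4 occupied => index 0.
Insert 521: h=4, slots 4,0 occupied => index 1.
Table: [744, 521, -, 244, 254]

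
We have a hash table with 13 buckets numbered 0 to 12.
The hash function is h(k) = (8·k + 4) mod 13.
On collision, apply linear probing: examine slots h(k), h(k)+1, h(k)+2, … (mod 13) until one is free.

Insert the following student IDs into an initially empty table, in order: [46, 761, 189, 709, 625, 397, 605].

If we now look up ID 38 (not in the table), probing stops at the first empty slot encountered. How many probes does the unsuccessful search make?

7

Insert 46: h=8, slot 8 empty => index 8.
Insert 761: h=8, slot 8 occupied => index 9.
Insert 189: h=8, slots 8,9 occupied => index 10.
Insert 709: h=8, slots 8,9,10 occupied => index 11.
Insert 625: h=12, slot 12 empty => index 12.
Insert 397: h=8, slots 8,9,10,11,12 occupied => index 0.
Insert 605: h=8, slots 8,9,10,11,12,0 occupied => index 1.
Table: [397, 605, ., ., ., ., ., ., 46, 761, 189, 709, 625]
Lookup 38: h=9, probe 9,10,11,12,0,1,2 → slot 2 empty, not found.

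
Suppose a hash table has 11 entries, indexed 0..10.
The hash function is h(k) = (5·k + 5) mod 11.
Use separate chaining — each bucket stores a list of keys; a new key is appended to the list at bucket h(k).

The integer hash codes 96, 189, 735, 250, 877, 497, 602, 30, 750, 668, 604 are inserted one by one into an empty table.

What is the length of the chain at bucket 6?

1

96 → bucket 1
189 → bucket 4
735 → bucket 6
250 → bucket 1 (collision)
877 → bucket 1 (collision)
497 → bucket 4 (collision)
602 → bucket 1 (collision)
30 → bucket 1 (collision)
750 → bucket 4 (collision)
668 → bucket 1 (collision)
604 → bucket 0
Final buckets:
0: 604
1: 96 -> 250 -> 877 -> 602 -> 30 -> 668
2: .
3: .
4: 189 -> 497 -> 750
5: .
6: 735
7: .
8: .
9: .
10: .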